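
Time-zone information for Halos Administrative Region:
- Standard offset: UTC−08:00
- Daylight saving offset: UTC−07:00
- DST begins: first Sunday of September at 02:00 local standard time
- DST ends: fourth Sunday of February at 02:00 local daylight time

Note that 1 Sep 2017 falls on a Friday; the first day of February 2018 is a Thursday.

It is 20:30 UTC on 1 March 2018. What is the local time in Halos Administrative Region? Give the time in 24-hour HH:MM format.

12:30

1 September 2017 is a Friday, so the first Sunday is September 3.
1 February 2018 is a Thursday, so the first Sunday is February 4 and the fourth is February 25.
At the standard offset (UTC−08:00), 20:30 UTC − 8h = 12:30 Halos Administrative Region standard time.
Daylight saving runs 3 September 2017 – 25 February 2018; the standard-time date in Halos Administrative Region, 1 March 2018, is outside that window, so Halos Administrative Region is on standard time at UTC−08:00.
20:30 UTC − 8h = 12:30 local.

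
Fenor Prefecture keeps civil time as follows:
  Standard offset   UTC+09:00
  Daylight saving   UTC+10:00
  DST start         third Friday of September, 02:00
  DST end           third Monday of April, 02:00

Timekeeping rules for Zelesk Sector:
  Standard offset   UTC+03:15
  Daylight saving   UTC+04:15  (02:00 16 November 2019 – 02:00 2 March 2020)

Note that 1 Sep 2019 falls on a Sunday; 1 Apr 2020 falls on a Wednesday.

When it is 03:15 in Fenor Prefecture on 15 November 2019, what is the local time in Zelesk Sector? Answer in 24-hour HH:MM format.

1 September 2019 is a Sunday, so the first Friday is September 6 and the third is September 20.
1 April 2020 is a Wednesday, so the first Monday is April 6 and the third is April 20.
15 November 2019 lies within the daylight-saving period (20 September 2019 – 20 April 2020), so Fenor Prefecture is on daylight time, UTC+10:00.
03:15 Fenor Prefecture − 10h = 17:15 UTC (rolling into the previous day, 14 November 2019).
At the standard offset (UTC+03:15), 17:15 UTC + 3h15m = 20:30 Zelesk Sector standard time.
Daylight saving runs 16 November 2019 – 2 March 2020; the standard-time date in Zelesk Sector, 14 November 2019, is outside that window, so Zelesk Sector is on standard time at UTC+03:15.
17:15 UTC + 3h15m = 20:30 Zelesk Sector.

20:30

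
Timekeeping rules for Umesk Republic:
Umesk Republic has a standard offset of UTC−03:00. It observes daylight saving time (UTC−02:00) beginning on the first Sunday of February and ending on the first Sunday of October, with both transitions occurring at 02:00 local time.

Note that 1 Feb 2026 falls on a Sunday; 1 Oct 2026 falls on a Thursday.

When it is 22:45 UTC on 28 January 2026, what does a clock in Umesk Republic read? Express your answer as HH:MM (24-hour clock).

1 February 2026 is a Sunday, so the first Sunday is February 1.
1 October 2026 is a Thursday, so the first Sunday is October 4.
At the standard offset (UTC−03:00), 22:45 UTC − 3h = 19:45 Umesk Republic standard time.
The standard-time date in Umesk Republic, 28 January 2026, is outside the daylight-saving period (1 February – 4 October), so Umesk Republic is on standard time, UTC−03:00.
22:45 UTC − 3h = 19:45 local.

19:45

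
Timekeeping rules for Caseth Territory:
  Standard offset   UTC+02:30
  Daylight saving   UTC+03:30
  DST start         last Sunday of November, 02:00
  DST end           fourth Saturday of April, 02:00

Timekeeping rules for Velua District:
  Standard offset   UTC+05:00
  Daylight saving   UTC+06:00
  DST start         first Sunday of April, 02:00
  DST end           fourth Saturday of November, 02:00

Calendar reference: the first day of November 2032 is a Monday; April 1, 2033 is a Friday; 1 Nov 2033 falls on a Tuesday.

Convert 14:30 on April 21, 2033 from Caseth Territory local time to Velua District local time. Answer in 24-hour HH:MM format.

17:00

1 November 2032 is a Monday, so Sundays fall on 7, 14, 21, 28; the last is November 28.
1 April 2033 is a Friday, so the first Saturday is April 2 and the fourth is April 23.
April 21, 2033 lies within the daylight-saving period (28 November 2032 – 23 April 2033), so Caseth Territory is on daylight time, UTC+03:30.
14:30 Caseth Territory − 3h30m = 11:00 UTC.
1 April 2033 is a Friday, so the first Sunday is April 3.
1 November 2033 is a Tuesday, so the first Saturday is November 5 and the fourth is November 26.
At the standard offset (UTC+05:00), 11:00 UTC + 5h = 16:00 Velua District standard time.
The standard-time date in Velua District, April 21, 2033, falls between 3 April and 26 November, so daylight saving is in effect and Velua District is at UTC+06:00.
11:00 UTC + 6h = 17:00 Velua District.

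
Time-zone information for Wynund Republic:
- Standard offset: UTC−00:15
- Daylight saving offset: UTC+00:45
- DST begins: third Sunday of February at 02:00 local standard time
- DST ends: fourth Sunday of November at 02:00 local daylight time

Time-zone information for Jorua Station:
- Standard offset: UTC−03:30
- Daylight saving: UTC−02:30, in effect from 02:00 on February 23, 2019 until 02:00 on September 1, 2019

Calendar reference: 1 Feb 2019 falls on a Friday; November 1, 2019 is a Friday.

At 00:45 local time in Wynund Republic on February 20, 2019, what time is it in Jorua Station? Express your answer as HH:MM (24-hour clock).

1 February 2019 is a Friday, so the first Sunday is February 3 and the third is February 17.
1 November 2019 is a Friday, so the first Sunday is November 3 and the fourth is November 24.
Daylight saving runs 17 February – 24 November; February 20, 2019 is inside that window, so Wynund Republic is at UTC+00:45.
00:45 Wynund Republic − 0h45m = 00:00 UTC.
At the standard offset (UTC−03:30), 00:00 UTC − 3h30m = 20:30 Jorua Station standard time (rolling into the previous day, 19 February 2019).
Daylight saving runs 23 February – 1 September; the standard-time date in Jorua Station, February 19, 2019, is outside that window, so Jorua Station is on standard time at UTC−03:30.
00:00 UTC − 3h30m = 20:30 Jorua Station (rolling into the previous day, 19 February 2019).

20:30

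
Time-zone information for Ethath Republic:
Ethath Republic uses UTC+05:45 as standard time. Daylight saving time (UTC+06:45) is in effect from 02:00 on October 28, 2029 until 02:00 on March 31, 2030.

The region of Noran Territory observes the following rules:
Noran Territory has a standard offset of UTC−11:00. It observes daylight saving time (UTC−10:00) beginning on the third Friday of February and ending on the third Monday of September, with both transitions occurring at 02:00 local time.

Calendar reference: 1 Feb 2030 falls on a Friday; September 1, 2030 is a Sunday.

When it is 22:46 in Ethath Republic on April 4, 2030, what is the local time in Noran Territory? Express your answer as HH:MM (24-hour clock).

Daylight saving runs 28 October 2029 – 31 March 2030; April 4, 2030 is outside that window, so Ethath Republic is on standard time at UTC+05:45.
22:46 Ethath Republic − 5h45m = 17:01 UTC.
1 February 2030 is a Friday, so the first Friday is February 1 and the third is February 15.
1 September 2030 is a Sunday, so the first Monday is September 2 and the third is September 16.
At the standard offset (UTC−11:00), 17:01 UTC − 11h = 06:01 Noran Territory standard time.
The standard-time date in Noran Territory, April 4, 2030, falls between 15 February and 16 September, so daylight saving is in effect and Noran Territory is at UTC−10:00.
17:01 UTC − 10h = 07:01 Noran Territory.

07:01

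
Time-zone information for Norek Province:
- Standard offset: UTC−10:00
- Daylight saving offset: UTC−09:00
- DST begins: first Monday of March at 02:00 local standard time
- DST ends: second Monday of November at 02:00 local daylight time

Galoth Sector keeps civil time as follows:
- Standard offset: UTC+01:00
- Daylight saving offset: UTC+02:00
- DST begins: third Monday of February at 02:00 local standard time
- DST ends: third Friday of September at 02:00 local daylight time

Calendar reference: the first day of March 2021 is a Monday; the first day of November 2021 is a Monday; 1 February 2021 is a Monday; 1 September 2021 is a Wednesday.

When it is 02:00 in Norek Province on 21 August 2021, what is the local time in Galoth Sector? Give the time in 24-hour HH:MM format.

13:00

1 March 2021 is a Monday, so the first Monday is March 1.
1 November 2021 is a Monday, so the first Monday is November 1 and the second is November 8.
Daylight saving runs 1 March – 8 November; 21 August 2021 is inside that window, so Norek Province is at UTC−09:00.
02:00 Norek Province + 9h = 11:00 UTC.
1 February 2021 is a Monday, so the first Monday is February 1 and the third is February 15.
1 September 2021 is a Wednesday, so the first Friday is September 3 and the third is September 17.
At the standard offset (UTC+01:00), 11:00 UTC + 1h = 12:00 Galoth Sector standard time.
Daylight saving runs 15 February – 17 September; the standard-time date in Galoth Sector, 21 August 2021, is inside that window, so Galoth Sector is at UTC+02:00.
11:00 UTC + 2h = 13:00 Galoth Sector.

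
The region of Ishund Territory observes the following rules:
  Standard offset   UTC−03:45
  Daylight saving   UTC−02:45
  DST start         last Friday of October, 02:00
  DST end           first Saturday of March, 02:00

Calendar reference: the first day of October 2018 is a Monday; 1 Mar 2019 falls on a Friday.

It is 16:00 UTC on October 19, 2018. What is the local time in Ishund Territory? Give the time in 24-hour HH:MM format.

12:15

1 October 2018 is a Monday, so Fridays fall on 5, 12, 19, 26; the last is October 26.
1 March 2019 is a Friday, so the first Saturday is March 2.
At the standard offset (UTC−03:45), 16:00 UTC − 3h45m = 12:15 Ishund Territory standard time.
The standard-time date in Ishund Territory, October 19, 2018, does not fall between 26 October 2018 and 2 March 2019, so daylight saving is not in effect and Ishund Territory is at UTC−03:45.
16:00 UTC − 3h45m = 12:15 local.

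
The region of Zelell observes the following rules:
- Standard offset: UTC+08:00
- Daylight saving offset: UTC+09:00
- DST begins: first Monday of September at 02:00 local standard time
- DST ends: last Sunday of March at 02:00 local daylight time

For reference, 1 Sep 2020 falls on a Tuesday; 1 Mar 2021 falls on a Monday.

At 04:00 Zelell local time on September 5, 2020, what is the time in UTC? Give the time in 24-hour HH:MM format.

20:00

1 September 2020 is a Tuesday, so the first Monday is September 7.
1 March 2021 is a Monday, so Sundays fall on 7, 14, 21, 28; the last is March 28.
September 5, 2020 is outside the daylight-saving period (7 September 2020 – 28 March 2021), so Zelell is on standard time, UTC+08:00.
04:00 local − 8h = 20:00 UTC (rolling into the previous day, 4 September 2020).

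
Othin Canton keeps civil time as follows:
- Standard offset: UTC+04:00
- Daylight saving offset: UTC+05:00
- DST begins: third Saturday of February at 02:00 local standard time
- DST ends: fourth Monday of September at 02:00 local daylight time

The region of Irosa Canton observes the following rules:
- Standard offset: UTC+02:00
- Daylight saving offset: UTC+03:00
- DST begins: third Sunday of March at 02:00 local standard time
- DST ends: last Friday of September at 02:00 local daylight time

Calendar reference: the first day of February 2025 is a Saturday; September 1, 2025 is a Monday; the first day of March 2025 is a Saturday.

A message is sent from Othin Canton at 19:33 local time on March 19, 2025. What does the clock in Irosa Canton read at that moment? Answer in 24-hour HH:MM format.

1 February 2025 is a Saturday, so the first Saturday is February 1 and the third is February 15.
1 September 2025 is a Monday, so the first Monday is September 1 and the fourth is September 22.
March 19, 2025 lies within the daylight-saving period (15 February – 22 September), so Othin Canton is on daylight time, UTC+05:00.
19:33 Othin Canton − 5h = 14:33 UTC.
1 March 2025 is a Saturday, so the first Sunday is March 2 and the third is March 16.
1 September 2025 is a Monday, so Fridays fall on 5, 12, 19, 26; the last is September 26.
At the standard offset (UTC+02:00), 14:33 UTC + 2h = 16:33 Irosa Canton standard time.
The standard-time date in Irosa Canton, March 19, 2025, lies within the daylight-saving period (16 March – 26 September), so Irosa Canton is on daylight time, UTC+03:00.
14:33 UTC + 3h = 17:33 Irosa Canton.

17:33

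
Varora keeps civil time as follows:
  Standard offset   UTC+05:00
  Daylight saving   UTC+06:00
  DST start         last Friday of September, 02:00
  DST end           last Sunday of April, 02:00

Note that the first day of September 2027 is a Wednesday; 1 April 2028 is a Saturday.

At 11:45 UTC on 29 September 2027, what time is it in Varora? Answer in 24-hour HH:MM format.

1 September 2027 is a Wednesday, so Fridays fall on 3, 10, 17, 24; the last is September 24.
1 April 2028 is a Saturday, so Sundays fall on 2, 9, 16, 23, 30; the last is April 30.
At the standard offset (UTC+05:00), 11:45 UTC + 5h = 16:45 Varora standard time.
The standard-time date in Varora, 29 September 2027, falls between 24 September 2027 and 30 April 2028, so daylight saving is in effect and Varora is at UTC+06:00.
11:45 UTC + 6h = 17:45 local.

17:45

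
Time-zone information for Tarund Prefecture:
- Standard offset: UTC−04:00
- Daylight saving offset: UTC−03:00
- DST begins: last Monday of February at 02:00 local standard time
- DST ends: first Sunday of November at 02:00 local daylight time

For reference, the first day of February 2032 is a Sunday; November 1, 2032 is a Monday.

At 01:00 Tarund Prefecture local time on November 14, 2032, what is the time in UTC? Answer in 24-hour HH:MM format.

05:00

1 February 2032 is a Sunday, so Mondays fall on 2, 9, 16, 23; the last is February 23.
1 November 2032 is a Monday, so the first Sunday is November 7.
Daylight saving runs 23 February – 7 November; November 14, 2032 is outside that window, so Tarund Prefecture is on standard time at UTC−04:00.
01:00 local + 4h = 05:00 UTC.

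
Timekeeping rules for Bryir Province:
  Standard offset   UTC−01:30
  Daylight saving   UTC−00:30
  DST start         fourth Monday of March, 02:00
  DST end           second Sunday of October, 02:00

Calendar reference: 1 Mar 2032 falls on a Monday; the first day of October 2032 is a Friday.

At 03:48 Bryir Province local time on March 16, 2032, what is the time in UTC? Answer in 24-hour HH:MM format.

1 March 2032 is a Monday, so the first Monday is March 1 and the fourth is March 22.
1 October 2032 is a Friday, so the first Sunday is October 3 and the second is October 10.
March 16, 2032 is outside the daylight-saving period (22 March – 10 October), so Bryir Province is on standard time, UTC−01:30.
03:48 local + 1h30m = 05:18 UTC.

05:18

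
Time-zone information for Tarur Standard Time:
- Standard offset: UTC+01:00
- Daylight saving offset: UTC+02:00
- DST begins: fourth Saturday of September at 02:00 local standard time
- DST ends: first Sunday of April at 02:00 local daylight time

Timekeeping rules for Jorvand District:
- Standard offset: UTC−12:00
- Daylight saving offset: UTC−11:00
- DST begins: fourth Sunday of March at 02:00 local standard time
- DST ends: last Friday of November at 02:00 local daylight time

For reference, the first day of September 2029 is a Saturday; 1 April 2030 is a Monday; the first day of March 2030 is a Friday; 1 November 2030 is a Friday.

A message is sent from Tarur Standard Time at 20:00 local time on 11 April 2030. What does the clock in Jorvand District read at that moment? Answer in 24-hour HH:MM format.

08:00

1 September 2029 is a Saturday, so the first Saturday is September 1 and the fourth is September 22.
1 April 2030 is a Monday, so the first Sunday is April 7.
Daylight saving runs 22 September 2029 – 7 April 2030; 11 April 2030 is outside that window, so Tarur Standard Time is on standard time at UTC+01:00.
20:00 Tarur Standard Time − 1h = 19:00 UTC.
1 March 2030 is a Friday, so the first Sunday is March 3 and the fourth is March 24.
1 November 2030 is a Friday, so Fridays fall on 1, 8, 15, 22, 29; the last is November 29.
At the standard offset (UTC−12:00), 19:00 UTC − 12h = 07:00 Jorvand District standard time.
Daylight saving runs 24 March – 29 November; the standard-time date in Jorvand District, 11 April 2030, is inside that window, so Jorvand District is at UTC−11:00.
19:00 UTC − 11h = 08:00 Jorvand District.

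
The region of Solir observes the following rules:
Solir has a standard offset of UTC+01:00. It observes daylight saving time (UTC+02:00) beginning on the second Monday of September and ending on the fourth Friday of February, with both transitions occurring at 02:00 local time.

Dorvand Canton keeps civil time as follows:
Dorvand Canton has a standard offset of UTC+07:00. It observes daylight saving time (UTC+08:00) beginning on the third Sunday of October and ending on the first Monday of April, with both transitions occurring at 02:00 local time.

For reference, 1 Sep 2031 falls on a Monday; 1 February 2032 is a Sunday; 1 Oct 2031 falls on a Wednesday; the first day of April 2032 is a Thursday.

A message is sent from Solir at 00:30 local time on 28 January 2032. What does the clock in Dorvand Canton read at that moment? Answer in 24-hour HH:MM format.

06:30

1 September 2031 is a Monday, so the first Monday is September 1 and the second is September 8.
1 February 2032 is a Sunday, so the first Friday is February 6 and the fourth is February 27.
28 January 2032 lies within the daylight-saving period (8 September 2031 – 27 February 2032), so Solir is on daylight time, UTC+02:00.
00:30 Solir − 2h = 22:30 UTC (rolling into the previous day, 27 January 2032).
1 October 2031 is a Wednesday, so the first Sunday is October 5 and the third is October 19.
1 April 2032 is a Thursday, so the first Monday is April 5.
At the standard offset (UTC+07:00), 22:30 UTC + 7h = 05:30 Dorvand Canton standard time (rolling into the next day, 28 January 2032).
The standard-time date in Dorvand Canton, 28 January 2032, falls between 19 October 2031 and 5 April 2032, so daylight saving is in effect and Dorvand Canton is at UTC+08:00.
22:30 UTC + 8h = 06:30 Dorvand Canton (rolling into the next day, 28 January 2032).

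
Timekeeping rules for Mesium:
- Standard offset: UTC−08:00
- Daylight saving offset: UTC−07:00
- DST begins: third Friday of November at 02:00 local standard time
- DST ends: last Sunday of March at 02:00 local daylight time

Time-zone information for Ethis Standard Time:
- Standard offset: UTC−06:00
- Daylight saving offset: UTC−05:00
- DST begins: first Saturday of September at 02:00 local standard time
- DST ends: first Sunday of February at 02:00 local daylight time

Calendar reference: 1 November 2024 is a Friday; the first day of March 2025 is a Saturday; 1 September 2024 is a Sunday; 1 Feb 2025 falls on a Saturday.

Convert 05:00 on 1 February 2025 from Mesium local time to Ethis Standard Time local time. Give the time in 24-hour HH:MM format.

1 November 2024 is a Friday, so the first Friday is November 1 and the third is November 15.
1 March 2025 is a Saturday, so Sundays fall on 2, 9, 16, 23, 30; the last is March 30.
Daylight saving runs 15 November 2024 – 30 March 2025; 1 February 2025 is inside that window, so Mesium is at UTC−07:00.
05:00 Mesium + 7h = 12:00 UTC.
1 September 2024 is a Sunday, so the first Saturday is September 7.
1 February 2025 is a Saturday, so the first Sunday is February 2.
At the standard offset (UTC−06:00), 12:00 UTC − 6h = 06:00 Ethis Standard Time standard time.
Daylight saving runs 7 September 2024 – 2 February 2025; the standard-time date in Ethis Standard Time, 1 February 2025, is inside that window, so Ethis Standard Time is at UTC−05:00.
12:00 UTC − 5h = 07:00 Ethis Standard Time.

07:00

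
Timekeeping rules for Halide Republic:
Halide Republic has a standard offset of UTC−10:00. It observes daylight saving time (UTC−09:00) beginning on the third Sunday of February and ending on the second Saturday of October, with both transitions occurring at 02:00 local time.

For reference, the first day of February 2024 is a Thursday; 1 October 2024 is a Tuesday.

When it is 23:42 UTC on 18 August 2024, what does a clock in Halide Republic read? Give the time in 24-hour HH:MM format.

14:42

1 February 2024 is a Thursday, so the first Sunday is February 4 and the third is February 18.
1 October 2024 is a Tuesday, so the first Saturday is October 5 and the second is October 12.
At the standard offset (UTC−10:00), 23:42 UTC − 10h = 13:42 Halide Republic standard time.
The standard-time date in Halide Republic, 18 August 2024, lies within the daylight-saving period (18 February – 12 October), so Halide Republic is on daylight time, UTC−09:00.
23:42 UTC − 9h = 14:42 local.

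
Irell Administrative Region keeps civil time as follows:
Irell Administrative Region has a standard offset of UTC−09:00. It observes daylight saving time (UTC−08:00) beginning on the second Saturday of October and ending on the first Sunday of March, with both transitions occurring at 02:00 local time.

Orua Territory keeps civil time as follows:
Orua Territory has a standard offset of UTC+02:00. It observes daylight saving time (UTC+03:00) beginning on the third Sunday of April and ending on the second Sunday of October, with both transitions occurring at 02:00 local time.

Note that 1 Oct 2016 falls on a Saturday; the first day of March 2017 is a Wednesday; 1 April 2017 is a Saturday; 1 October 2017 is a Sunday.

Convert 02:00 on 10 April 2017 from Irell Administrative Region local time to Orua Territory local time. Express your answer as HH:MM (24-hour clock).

1 October 2016 is a Saturday, so the first Saturday is October 1 and the second is October 8.
1 March 2017 is a Wednesday, so the first Sunday is March 5.
10 April 2017 does not fall between 8 October 2016 and 5 March 2017, so daylight saving is not in effect and Irell Administrative Region is at UTC−09:00.
02:00 Irell Administrative Region + 9h = 11:00 UTC.
1 April 2017 is a Saturday, so the first Sunday is April 2 and the third is April 16.
1 October 2017 is a Sunday, so the first Sunday is October 1 and the second is October 8.
At the standard offset (UTC+02:00), 11:00 UTC + 2h = 13:00 Orua Territory standard time.
The standard-time date in Orua Territory, 10 April 2017, is outside the daylight-saving period (16 April – 8 October), so Orua Territory is on standard time, UTC+02:00.
11:00 UTC + 2h = 13:00 Orua Territory.

13:00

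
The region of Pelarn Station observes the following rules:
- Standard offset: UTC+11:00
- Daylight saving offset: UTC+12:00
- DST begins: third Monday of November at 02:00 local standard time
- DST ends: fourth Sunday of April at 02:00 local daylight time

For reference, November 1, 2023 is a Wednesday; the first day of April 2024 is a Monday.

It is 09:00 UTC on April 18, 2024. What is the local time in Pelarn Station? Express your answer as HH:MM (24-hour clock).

21:00

1 November 2023 is a Wednesday, so the first Monday is November 6 and the third is November 20.
1 April 2024 is a Monday, so the first Sunday is April 7 and the fourth is April 28.
At the standard offset (UTC+11:00), 09:00 UTC + 11h = 20:00 Pelarn Station standard time.
The standard-time date in Pelarn Station, April 18, 2024, falls between 20 November 2023 and 28 April 2024, so daylight saving is in effect and Pelarn Station is at UTC+12:00.
09:00 UTC + 12h = 21:00 local.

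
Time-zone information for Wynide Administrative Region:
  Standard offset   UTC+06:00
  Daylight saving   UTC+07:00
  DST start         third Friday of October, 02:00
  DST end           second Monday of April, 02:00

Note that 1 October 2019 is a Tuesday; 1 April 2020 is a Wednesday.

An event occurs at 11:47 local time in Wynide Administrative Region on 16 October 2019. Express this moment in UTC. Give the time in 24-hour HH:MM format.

05:47

1 October 2019 is a Tuesday, so the first Friday is October 4 and the third is October 18.
1 April 2020 is a Wednesday, so the first Monday is April 6 and the second is April 13.
16 October 2019 is outside the daylight-saving period (18 October 2019 – 13 April 2020), so Wynide Administrative Region is on standard time, UTC+06:00.
11:47 local − 6h = 05:47 UTC.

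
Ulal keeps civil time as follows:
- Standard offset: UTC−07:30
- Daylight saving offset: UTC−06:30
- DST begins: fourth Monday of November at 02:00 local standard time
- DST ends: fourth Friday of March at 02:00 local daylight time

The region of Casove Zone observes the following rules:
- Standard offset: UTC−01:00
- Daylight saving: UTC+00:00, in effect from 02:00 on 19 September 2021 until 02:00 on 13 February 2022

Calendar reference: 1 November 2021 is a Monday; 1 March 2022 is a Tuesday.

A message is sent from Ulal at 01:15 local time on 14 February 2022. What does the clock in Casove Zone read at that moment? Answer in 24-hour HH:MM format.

1 November 2021 is a Monday, so the first Monday is November 1 and the fourth is November 22.
1 March 2022 is a Tuesday, so the first Friday is March 4 and the fourth is March 25.
14 February 2022 lies within the daylight-saving period (22 November 2021 – 25 March 2022), so Ulal is on daylight time, UTC−06:30.
01:15 Ulal + 6h30m = 07:45 UTC.
At the standard offset (UTC−01:00), 07:45 UTC − 1h = 06:45 Casove Zone standard time.
Daylight saving runs 19 September 2021 – 13 February 2022; the standard-time date in Casove Zone, 14 February 2022, is outside that window, so Casove Zone is on standard time at UTC−01:00.
07:45 UTC − 1h = 06:45 Casove Zone.

06:45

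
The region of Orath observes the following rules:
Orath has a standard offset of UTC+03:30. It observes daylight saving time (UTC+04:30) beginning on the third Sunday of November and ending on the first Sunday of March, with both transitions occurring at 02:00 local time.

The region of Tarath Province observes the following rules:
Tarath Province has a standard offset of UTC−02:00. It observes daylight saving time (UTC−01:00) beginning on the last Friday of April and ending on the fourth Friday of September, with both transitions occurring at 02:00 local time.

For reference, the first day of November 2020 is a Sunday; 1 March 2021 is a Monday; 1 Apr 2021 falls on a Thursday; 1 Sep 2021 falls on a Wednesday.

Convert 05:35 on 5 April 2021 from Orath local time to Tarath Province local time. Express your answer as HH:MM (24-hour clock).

00:05

1 November 2020 is a Sunday, so the first Sunday is November 1 and the third is November 15.
1 March 2021 is a Monday, so the first Sunday is March 7.
Daylight saving runs 15 November 2020 – 7 March 2021; 5 April 2021 is outside that window, so Orath is on standard time at UTC+03:30.
05:35 Orath − 3h30m = 02:05 UTC.
1 April 2021 is a Thursday, so Fridays fall on 2, 9, 16, 23, 30; the last is April 30.
1 September 2021 is a Wednesday, so the first Friday is September 3 and the fourth is September 24.
At the standard offset (UTC−02:00), 02:05 UTC − 2h = 00:05 Tarath Province standard time.
Daylight saving runs 30 April – 24 September; the standard-time date in Tarath Province, 5 April 2021, is outside that window, so Tarath Province is on standard time at UTC−02:00.
02:05 UTC − 2h = 00:05 Tarath Province.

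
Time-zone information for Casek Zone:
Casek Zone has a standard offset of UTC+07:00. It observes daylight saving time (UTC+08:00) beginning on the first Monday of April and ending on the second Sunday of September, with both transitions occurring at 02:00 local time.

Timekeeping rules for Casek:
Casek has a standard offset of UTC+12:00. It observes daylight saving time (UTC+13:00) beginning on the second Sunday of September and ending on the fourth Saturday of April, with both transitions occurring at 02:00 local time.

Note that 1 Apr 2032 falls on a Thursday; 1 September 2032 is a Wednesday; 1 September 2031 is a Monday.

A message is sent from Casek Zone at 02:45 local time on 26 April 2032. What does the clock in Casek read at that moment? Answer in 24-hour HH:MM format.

06:45

1 April 2032 is a Thursday, so the first Monday is April 5.
1 September 2032 is a Wednesday, so the first Sunday is September 5 and the second is September 12.
26 April 2032 falls between 5 April and 12 September, so daylight saving is in effect and Casek Zone is at UTC+08:00.
02:45 Casek Zone − 8h = 18:45 UTC (rolling into the previous day, 25 April 2032).
1 September 2031 is a Monday, so the first Sunday is September 7 and the second is September 14.
1 April 2032 is a Thursday, so the first Saturday is April 3 and the fourth is April 24.
At the standard offset (UTC+12:00), 18:45 UTC + 12h = 06:45 Casek standard time (rolling into the next day, 26 April 2032).
The standard-time date in Casek, 26 April 2032, is outside the daylight-saving period (14 September 2031 – 24 April 2032), so Casek is on standard time, UTC+12:00.
18:45 UTC + 12h = 06:45 Casek (rolling into the next day, 26 April 2032).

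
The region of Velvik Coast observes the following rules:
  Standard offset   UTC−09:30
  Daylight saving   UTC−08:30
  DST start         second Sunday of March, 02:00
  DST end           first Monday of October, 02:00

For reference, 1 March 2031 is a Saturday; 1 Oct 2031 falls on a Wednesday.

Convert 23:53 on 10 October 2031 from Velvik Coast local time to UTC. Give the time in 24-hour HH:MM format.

1 March 2031 is a Saturday, so the first Sunday is March 2 and the second is March 9.
1 October 2031 is a Wednesday, so the first Monday is October 6.
Daylight saving runs 9 March – 6 October; 10 October 2031 is outside that window, so Velvik Coast is on standard time at UTC−09:30.
23:53 local + 9h30m = 09:23 UTC (rolling into the next day, 11 October 2031).

09:23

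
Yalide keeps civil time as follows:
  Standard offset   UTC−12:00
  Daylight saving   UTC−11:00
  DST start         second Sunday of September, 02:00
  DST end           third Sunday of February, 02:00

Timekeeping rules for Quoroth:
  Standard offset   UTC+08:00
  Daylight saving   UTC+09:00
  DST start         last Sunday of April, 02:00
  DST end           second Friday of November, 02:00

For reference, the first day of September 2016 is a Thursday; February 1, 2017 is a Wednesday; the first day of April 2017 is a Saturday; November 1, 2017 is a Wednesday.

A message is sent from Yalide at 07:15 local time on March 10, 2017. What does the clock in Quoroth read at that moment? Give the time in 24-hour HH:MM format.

1 September 2016 is a Thursday, so the first Sunday is September 4 and the second is September 11.
1 February 2017 is a Wednesday, so the first Sunday is February 5 and the third is February 19.
March 10, 2017 is outside the daylight-saving period (11 September 2016 – 19 February 2017), so Yalide is on standard time, UTC−12:00.
07:15 Yalide + 12h = 19:15 UTC.
1 April 2017 is a Saturday, so Sundays fall on 2, 9, 16, 23, 30; the last is April 30.
1 November 2017 is a Wednesday, so the first Friday is November 3 and the second is November 10.
At the standard offset (UTC+08:00), 19:15 UTC + 8h = 03:15 Quoroth standard time (rolling into the next day, 11 March 2017).
The standard-time date in Quoroth, March 11, 2017, is outside the daylight-saving period (30 April – 10 November), so Quoroth is on standard time, UTC+08:00.
19:15 UTC + 8h = 03:15 Quoroth (rolling into the next day, 11 March 2017).

03:15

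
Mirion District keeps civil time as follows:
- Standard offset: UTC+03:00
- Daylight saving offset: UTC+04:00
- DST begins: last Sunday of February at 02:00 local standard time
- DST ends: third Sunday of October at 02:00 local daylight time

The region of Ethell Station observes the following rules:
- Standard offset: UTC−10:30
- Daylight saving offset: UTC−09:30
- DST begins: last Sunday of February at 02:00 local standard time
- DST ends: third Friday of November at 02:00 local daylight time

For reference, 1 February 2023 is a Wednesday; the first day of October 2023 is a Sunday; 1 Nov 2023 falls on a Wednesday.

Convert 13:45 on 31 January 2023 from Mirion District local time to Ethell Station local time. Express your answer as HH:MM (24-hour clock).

1 February 2023 is a Wednesday, so Sundays fall on 5, 12, 19, 26; the last is February 26.
1 October 2023 is a Sunday, so the first Sunday is October 1 and the third is October 15.
31 January 2023 does not fall between 26 February and 15 October, so daylight saving is not in effect and Mirion District is at UTC+03:00.
13:45 Mirion District − 3h = 10:45 UTC.
1 February 2023 is a Wednesday, so Sundays fall on 5, 12, 19, 26; the last is February 26.
1 November 2023 is a Wednesday, so the first Friday is November 3 and the third is November 17.
At the standard offset (UTC−10:30), 10:45 UTC − 10h30m = 00:15 Ethell Station standard time.
The standard-time date in Ethell Station, 31 January 2023, is outside the daylight-saving period (26 February – 17 November), so Ethell Station is on standard time, UTC−10:30.
10:45 UTC − 10h30m = 00:15 Ethell Station.

00:15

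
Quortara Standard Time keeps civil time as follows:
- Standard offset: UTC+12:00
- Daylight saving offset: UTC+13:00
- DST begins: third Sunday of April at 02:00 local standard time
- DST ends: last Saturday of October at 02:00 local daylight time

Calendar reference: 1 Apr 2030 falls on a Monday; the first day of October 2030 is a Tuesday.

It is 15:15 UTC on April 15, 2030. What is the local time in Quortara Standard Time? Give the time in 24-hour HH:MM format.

03:15

1 April 2030 is a Monday, so the first Sunday is April 7 and the third is April 21.
1 October 2030 is a Tuesday, so Saturdays fall on 5, 12, 19, 26; the last is October 26.
At the standard offset (UTC+12:00), 15:15 UTC + 12h = 03:15 Quortara Standard Time standard time (rolling into the next day, 16 April 2030).
Daylight saving runs 21 April – 26 October; the standard-time date in Quortara Standard Time, April 16, 2030, is outside that window, so Quortara Standard Time is on standard time at UTC+12:00.
15:15 UTC + 12h = 03:15 local (rolling into the next day, 16 April 2030).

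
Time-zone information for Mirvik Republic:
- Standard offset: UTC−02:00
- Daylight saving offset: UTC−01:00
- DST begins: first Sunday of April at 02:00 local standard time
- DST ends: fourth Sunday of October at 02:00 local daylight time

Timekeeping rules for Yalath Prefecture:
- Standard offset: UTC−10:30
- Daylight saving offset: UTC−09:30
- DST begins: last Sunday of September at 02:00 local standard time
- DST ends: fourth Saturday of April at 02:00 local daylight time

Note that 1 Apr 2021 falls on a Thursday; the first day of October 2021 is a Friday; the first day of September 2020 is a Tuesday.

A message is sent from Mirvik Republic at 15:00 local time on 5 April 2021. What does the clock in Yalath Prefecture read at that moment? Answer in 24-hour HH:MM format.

1 April 2021 is a Thursday, so the first Sunday is April 4.
1 October 2021 is a Friday, so the first Sunday is October 3 and the fourth is October 24.
5 April 2021 falls between 4 April and 24 October, so daylight saving is in effect and Mirvik Republic is at UTC−01:00.
15:00 Mirvik Republic + 1h = 16:00 UTC.
1 September 2020 is a Tuesday, so Sundays fall on 6, 13, 20, 27; the last is September 27.
1 April 2021 is a Thursday, so the first Saturday is April 3 and the fourth is April 24.
At the standard offset (UTC−10:30), 16:00 UTC − 10h30m = 05:30 Yalath Prefecture standard time.
The standard-time date in Yalath Prefecture, 5 April 2021, lies within the daylight-saving period (27 September 2020 – 24 April 2021), so Yalath Prefecture is on daylight time, UTC−09:30.
16:00 UTC − 9h30m = 06:30 Yalath Prefecture.

06:30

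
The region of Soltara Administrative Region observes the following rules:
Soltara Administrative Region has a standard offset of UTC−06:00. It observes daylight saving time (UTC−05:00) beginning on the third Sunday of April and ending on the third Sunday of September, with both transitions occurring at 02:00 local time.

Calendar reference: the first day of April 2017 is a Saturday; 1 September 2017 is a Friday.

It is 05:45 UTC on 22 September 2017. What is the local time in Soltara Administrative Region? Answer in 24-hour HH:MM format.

23:45

1 April 2017 is a Saturday, so the first Sunday is April 2 and the third is April 16.
1 September 2017 is a Friday, so the first Sunday is September 3 and the third is September 17.
At the standard offset (UTC−06:00), 05:45 UTC − 6h = 23:45 Soltara Administrative Region standard time (rolling into the previous day, 21 September 2017).
The standard-time date in Soltara Administrative Region, 21 September 2017, is outside the daylight-saving period (16 April – 17 September), so Soltara Administrative Region is on standard time, UTC−06:00.
05:45 UTC − 6h = 23:45 local (rolling into the previous day, 21 September 2017).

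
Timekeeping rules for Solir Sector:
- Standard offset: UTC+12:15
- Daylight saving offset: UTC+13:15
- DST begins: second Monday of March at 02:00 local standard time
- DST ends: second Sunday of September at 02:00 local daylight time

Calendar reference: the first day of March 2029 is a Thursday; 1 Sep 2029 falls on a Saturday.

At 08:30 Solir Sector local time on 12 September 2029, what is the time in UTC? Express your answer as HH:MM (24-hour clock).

20:15

1 March 2029 is a Thursday, so the first Monday is March 5 and the second is March 12.
1 September 2029 is a Saturday, so the first Sunday is September 2 and the second is September 9.
12 September 2029 is outside the daylight-saving period (12 March – 9 September), so Solir Sector is on standard time, UTC+12:15.
08:30 local − 12h15m = 20:15 UTC (rolling into the previous day, 11 September 2029).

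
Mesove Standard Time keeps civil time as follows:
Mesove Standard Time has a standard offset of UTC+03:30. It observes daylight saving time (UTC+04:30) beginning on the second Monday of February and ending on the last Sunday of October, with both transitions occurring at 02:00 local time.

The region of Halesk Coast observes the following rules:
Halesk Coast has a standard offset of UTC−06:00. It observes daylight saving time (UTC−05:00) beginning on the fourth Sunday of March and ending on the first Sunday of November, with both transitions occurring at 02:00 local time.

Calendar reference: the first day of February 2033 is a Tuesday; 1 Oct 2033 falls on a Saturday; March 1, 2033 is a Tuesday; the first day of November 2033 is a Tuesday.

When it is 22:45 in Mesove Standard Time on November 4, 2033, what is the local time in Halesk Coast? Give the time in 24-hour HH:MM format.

14:15

1 February 2033 is a Tuesday, so the first Monday is February 7 and the second is February 14.
1 October 2033 is a Saturday, so Sundays fall on 2, 9, 16, 23, 30; the last is October 30.
November 4, 2033 does not fall between 14 February and 30 October, so daylight saving is not in effect and Mesove Standard Time is at UTC+03:30.
22:45 Mesove Standard Time − 3h30m = 19:15 UTC.
1 March 2033 is a Tuesday, so the first Sunday is March 6 and the fourth is March 27.
1 November 2033 is a Tuesday, so the first Sunday is November 6.
At the standard offset (UTC−06:00), 19:15 UTC − 6h = 13:15 Halesk Coast standard time.
Daylight saving runs 27 March – 6 November; the standard-time date in Halesk Coast, November 4, 2033, is inside that window, so Halesk Coast is at UTC−05:00.
19:15 UTC − 5h = 14:15 Halesk Coast.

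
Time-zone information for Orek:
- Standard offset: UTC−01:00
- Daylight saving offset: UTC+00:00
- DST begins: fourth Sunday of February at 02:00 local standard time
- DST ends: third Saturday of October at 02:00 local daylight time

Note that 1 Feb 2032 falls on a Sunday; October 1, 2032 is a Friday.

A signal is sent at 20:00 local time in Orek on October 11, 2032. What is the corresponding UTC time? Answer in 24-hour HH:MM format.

20:00

1 February 2032 is a Sunday, so the first Sunday is February 1 and the fourth is February 22.
1 October 2032 is a Friday, so the first Saturday is October 2 and the third is October 16.
October 11, 2032 lies within the daylight-saving period (22 February – 16 October), so Orek is on daylight time, UTC+00:00.
20:00 local − 0h = 20:00 UTC.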